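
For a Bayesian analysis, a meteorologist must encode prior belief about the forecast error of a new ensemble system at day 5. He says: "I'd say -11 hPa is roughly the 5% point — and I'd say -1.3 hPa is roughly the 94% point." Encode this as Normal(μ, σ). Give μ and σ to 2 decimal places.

μ = -6.01, σ = 3.03

For Normal(μ,σ), the p-quantile is μ + z_p·σ. Here z_{0.05} = -1.645, z_{0.94} = 1.555.
So -11 = μ − 1.645σ and -1.3 = μ + 1.555σ.
Subtracting: σ = (-1.3 − -11)/(1.555 − (-1.645)) = 3.03.
Then μ = -11 − (-1.645)·3.03 = -6.01.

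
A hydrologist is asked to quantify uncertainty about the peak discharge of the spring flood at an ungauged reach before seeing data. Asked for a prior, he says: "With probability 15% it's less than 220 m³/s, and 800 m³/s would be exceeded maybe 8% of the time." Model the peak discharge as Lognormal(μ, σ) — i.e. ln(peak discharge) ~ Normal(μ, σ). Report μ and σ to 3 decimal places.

μ ≈ 5.942, σ ≈ 0.529

If T ~ Lognormal(μ,σ) then ln T ~ Normal(μ,σ), so the p-quantile of ln T is μ + z_p·σ.
ln(220) = 5.394 and ln(800) = 6.685; z_{0.15} = -1.036, z_{0.92} = 1.405.
σ = (6.685 − 5.394)/(1.405 − (-1.036)) = 0.529.
μ = 5.394 − (-1.036)·0.529 = 5.942.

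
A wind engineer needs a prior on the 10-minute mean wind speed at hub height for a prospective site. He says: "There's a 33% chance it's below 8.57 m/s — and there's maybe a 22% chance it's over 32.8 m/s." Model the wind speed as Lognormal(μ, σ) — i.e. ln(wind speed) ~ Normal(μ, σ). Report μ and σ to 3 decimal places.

If T ~ Lognormal(μ,σ) then ln T ~ Normal(μ,σ), so the p-quantile of ln T is μ + z_p·σ.
ln(8.57) = 2.148 and ln(32.8) = 3.49; z_{0.33} = -0.4399, z_{0.78} = 0.7722.
σ = (3.49 − 2.148)/(0.7722 − (-0.4399)) = 1.107.
μ = 2.148 − (-0.4399)·1.107 = 2.635.

μ ≈ 2.635, σ ≈ 1.107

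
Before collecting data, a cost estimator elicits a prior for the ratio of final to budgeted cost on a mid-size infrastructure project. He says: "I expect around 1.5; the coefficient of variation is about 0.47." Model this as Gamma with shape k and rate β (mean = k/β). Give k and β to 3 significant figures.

For Gamma(k, rate β): mean = k/β, variance = k/β², so CV = 1/√k.
CV = 0.47, hence k = 1/CV² = 4.53.
Then β = k/mean = 4.53/1.5 = 3.02.

k ≈ 4.53, β ≈ 3.02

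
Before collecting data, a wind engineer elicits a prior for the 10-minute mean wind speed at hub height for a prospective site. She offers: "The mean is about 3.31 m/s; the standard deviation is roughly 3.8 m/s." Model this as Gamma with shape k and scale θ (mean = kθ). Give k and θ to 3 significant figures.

For Gamma(k, scale θ): mean = kθ, variance = kθ², so CV = 1/√k.
CV = SD/mean = 3.8/3.31 = 1.148, hence k = 1/CV² = 0.759.
Then θ = mean/k = 3.31/0.759 = 4.36.

k ≈ 0.759, θ ≈ 4.36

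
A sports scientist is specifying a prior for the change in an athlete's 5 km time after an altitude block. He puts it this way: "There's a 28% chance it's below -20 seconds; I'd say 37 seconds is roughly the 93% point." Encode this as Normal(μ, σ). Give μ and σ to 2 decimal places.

μ = -3.86, σ = 27.69

The p-quantile of Normal(μ,σ) is μ + z_p·σ, with z_{0.28} = -0.5828 and z_{0.93} = 1.476.
Eliminate σ: μ = (z₂·x₁ − z₁·x₂)/(z₂ − z₁) = (1.476·-20 − (-0.5828)·37)/2.059 = -3.86.
Then σ = (x₂ − x₁)/(z₂ − z₁) = (37 − -20)/2.059 = 27.69.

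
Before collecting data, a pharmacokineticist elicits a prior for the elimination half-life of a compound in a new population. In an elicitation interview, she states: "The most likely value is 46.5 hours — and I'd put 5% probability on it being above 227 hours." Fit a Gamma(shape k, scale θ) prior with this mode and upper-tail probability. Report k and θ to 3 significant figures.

Gamma(k,θ) with k>1 has mode (k−1)θ, so θ = 46.5/(k−1).
Need P(X < 227) = 0.95 with θ tied to k this way. Start at k = 2, θ = 46.5: P(X<227) ≈ 0.955.
Too high — lower k to spread out. Iterating converges to k ≈ 1.96.
Then θ = 46.5/(1.96−1) ≈ 48.6.

k ≈ 1.96, θ ≈ 48.6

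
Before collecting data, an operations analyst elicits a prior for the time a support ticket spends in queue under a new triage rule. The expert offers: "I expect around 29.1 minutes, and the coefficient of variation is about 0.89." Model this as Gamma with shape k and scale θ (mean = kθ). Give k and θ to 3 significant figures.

k ≈ 1.26, θ ≈ 23.1

For Gamma(k, scale θ): mean = kθ, variance = kθ², so CV = 1/√k.
CV = 0.89, hence k = 1/CV² = 1.26.
Then θ = mean/k = 29.1/1.26 = 23.1.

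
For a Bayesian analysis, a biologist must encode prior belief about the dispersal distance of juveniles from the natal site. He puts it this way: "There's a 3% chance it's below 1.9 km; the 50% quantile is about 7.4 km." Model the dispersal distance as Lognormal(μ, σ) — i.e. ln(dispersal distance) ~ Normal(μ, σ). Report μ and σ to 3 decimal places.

If T ~ Lognormal(μ,σ) then ln T ~ Normal(μ,σ), so the p-quantile of ln T is μ + z_p·σ.
ln(1.9) = 0.6419 and ln(7.4) = 2.001; z_{0.03} = -1.881, z_{0.5} = 0.
σ = (2.001 − 0.6419)/(0 − (-1.881)) = 0.723.
μ = 0.6419 − (-1.881)·0.723 = 2.001.

μ ≈ 2.001, σ ≈ 0.723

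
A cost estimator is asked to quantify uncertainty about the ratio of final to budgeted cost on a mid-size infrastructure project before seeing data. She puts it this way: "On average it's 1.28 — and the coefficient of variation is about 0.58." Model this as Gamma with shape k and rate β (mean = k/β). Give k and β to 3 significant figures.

k ≈ 2.97, β ≈ 2.32

For Gamma(k, rate β): mean = k/β, variance = k/β², so CV = 1/√k.
CV = 0.58, hence k = 1/CV² = 2.97.
Then β = k/mean = 2.97/1.28 = 2.32.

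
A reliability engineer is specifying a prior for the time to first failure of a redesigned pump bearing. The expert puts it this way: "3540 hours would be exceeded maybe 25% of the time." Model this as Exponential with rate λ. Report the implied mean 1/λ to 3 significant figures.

P(T > 3540.0) = e^(−λ·3540.0) = 0.25, so λ = −ln(0.25)/3540.0 = 0.000392.
Mean = 1/λ = 2550 hours.

mean ≈ 2550 hours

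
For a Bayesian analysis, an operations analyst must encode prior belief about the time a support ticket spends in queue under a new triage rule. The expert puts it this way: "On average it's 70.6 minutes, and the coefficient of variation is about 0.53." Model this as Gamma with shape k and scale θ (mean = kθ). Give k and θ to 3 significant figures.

For Gamma(k, scale θ): mean = kθ, variance = kθ², so CV = 1/√k.
CV = 0.53, hence k = 1/CV² = 3.56.
Then θ = mean/k = 70.6/3.56 = 19.8.

k ≈ 3.56, θ ≈ 19.8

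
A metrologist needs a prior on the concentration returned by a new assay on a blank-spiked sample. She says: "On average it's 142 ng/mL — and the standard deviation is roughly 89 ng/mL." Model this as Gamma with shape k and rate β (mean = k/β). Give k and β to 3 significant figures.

k ≈ 2.55, β ≈ 0.0179

For Gamma(k, rate β): mean = k/β, variance = k/β², so CV = 1/√k.
CV = SD/mean = 89/142 = 0.6268, hence k = 1/CV² = 2.55.
Then β = k/mean = 2.55/142 = 0.0179.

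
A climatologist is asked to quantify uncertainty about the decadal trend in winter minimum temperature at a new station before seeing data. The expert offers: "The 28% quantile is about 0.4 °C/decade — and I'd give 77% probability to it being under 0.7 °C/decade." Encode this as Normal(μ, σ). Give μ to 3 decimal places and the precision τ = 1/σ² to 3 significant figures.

μ = 0.532, τ = 19.4

For Normal(μ,σ), the p-quantile is μ + z_p·σ. Here z_{0.28} = -0.5828, z_{0.77} = 0.7388.
So 0.4 = μ − 0.5828σ and 0.7 = μ + 0.7388σ.
Subtracting: σ = (0.7 − 0.4)/(0.7388 − (-0.5828)) = 0.227.
Then μ = 0.4 − (-0.5828)·0.227 = 0.532.
Precision τ = 1/σ² = 1/0.227² = 19.4.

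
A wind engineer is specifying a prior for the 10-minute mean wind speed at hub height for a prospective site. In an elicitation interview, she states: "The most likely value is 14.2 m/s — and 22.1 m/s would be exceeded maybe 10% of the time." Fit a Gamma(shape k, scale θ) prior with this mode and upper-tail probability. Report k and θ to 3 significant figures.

k ≈ 10.6, θ ≈ 1.48

Gamma(k,θ) with k>1 has mode (k−1)θ, so θ = 14.2/(k−1).
Need P(X < 22.1) = 0.9 with θ tied to k this way. Start at k = 2, θ = 14.2: P(X<22.1) ≈ 0.461.
Too low — raise k to concentrate. Iterating converges to k ≈ 10.6.
Then θ = 14.2/(10.6−1) ≈ 1.48.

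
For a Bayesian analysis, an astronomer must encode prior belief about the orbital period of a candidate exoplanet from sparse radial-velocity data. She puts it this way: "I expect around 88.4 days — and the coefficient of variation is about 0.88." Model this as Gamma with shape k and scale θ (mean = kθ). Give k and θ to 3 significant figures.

k ≈ 1.29, θ ≈ 68.5

For Gamma(k, scale θ): mean = kθ, variance = kθ², so CV = 1/√k.
CV = 0.88, hence k = 1/CV² = 1.29.
Then θ = mean/k = 88.4/1.29 = 68.5.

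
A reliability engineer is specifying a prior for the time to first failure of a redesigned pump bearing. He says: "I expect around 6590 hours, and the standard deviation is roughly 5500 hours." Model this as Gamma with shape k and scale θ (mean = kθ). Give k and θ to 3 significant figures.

For Gamma(k, scale θ): mean = kθ, variance = kθ², so CV = 1/√k.
CV = SD/mean = 5500/6590 = 0.8346, hence k = 1/CV² = 1.44.
Then θ = mean/k = 6590/1.44 = 4590.

k ≈ 1.44, θ ≈ 4590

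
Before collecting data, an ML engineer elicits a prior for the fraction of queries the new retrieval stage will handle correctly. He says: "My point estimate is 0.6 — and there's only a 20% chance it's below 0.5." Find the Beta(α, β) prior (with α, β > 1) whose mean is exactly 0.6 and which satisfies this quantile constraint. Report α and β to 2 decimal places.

α ≈ 10.03, β ≈ 6.69

With mean 0.6 fixed, write α = 0.6s, β = 0.4s where s = α+β.
Need P(θ < 0.5) = 0.2 under Beta(0.6s, 0.4s). Normal approximation: (q−m)/√(m(1−m)/s) ≈ z_{0.2} = -0.842, so s ≈ 0.6·0.4·(-0.842)²/(0.5−0.6)² = 17.0.
At s = 17.0: P(θ<0.5) ≈ 0.198. Adjusting to match 0.2 gives s ≈ 16.72.
So α = 0.6·16.72 ≈ 10.03, β = 0.4·16.72 ≈ 6.69.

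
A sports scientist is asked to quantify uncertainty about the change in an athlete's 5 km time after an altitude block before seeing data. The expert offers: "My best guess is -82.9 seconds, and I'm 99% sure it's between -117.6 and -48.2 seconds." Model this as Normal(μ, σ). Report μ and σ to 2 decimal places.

μ = -82.90, σ = 13.47

A symmetric 99% interval runs μ ± z·σ with z = 2.576.
Half-width = 34.7, so σ = 34.7/2.576 = 13.47.
μ is the stated best guess, -82.90.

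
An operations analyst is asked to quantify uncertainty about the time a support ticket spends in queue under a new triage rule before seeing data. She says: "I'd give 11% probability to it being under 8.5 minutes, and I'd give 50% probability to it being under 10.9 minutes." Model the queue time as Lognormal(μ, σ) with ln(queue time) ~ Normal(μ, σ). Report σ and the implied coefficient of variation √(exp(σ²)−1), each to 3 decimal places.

σ ≈ 0.203, CV ≈ 0.205

If T ~ Lognormal(μ,σ) then ln T ~ Normal(μ,σ), so the p-quantile of ln T is μ + z_p·σ.
ln(8.5) = 2.14 and ln(10.9) = 2.389; z_{0.11} = -1.227, z_{0.5} = 0.
σ = (2.389 − 2.14)/(0 − (-1.227)) = 0.203.
μ = 2.14 − (-1.227)·0.203 = 2.389.
CV = √(exp(σ²)−1) = √(exp(0.0411)−1) = 0.205.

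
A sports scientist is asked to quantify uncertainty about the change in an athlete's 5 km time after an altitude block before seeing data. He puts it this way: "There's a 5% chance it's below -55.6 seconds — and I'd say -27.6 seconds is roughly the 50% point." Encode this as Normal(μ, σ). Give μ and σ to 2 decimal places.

μ = -27.60, σ = 17.02

The p-quantile of Normal(μ,σ) is μ + z_p·σ, with z_{0.05} = -1.645 and z_{0.5} = 0.
Eliminate σ: μ = (z₂·x₁ − z₁·x₂)/(z₂ − z₁) = (0·-55.6 − (-1.645)·-27.6)/1.645 = -27.60.
Then σ = (x₂ − x₁)/(z₂ − z₁) = (-27.6 − -55.6)/1.645 = 17.02.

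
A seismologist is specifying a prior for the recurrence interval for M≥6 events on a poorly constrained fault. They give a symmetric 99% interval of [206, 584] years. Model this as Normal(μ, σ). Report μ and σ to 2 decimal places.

A symmetric 99% interval runs μ ± z·σ with z = 2.576.
Half-width = 189, so σ = 189/2.576 = 73.37.
μ is the interval midpoint, 395.00.

μ = 395.00, σ = 73.37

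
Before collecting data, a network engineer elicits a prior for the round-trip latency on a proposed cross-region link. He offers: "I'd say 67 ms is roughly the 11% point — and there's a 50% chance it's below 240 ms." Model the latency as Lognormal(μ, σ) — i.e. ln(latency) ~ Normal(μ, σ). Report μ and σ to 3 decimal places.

If T ~ Lognormal(μ,σ) then ln T ~ Normal(μ,σ), so the p-quantile of ln T is μ + z_p·σ.
ln(67) = 4.205 and ln(240) = 5.481; z_{0.11} = -1.227, z_{0.5} = 0.
σ = (5.481 − 4.205)/(0 − (-1.227)) = 1.040.
μ = 4.205 − (-1.227)·1.040 = 5.481.

μ ≈ 5.481, σ ≈ 1.040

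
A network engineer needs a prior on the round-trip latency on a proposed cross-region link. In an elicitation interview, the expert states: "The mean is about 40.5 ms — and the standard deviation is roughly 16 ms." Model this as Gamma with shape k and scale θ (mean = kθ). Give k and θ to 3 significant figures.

k ≈ 6.41, θ ≈ 6.32

For Gamma(k, scale θ): mean = kθ, variance = kθ², so CV = 1/√k.
CV = SD/mean = 16/40.5 = 0.3951, hence k = 1/CV² = 6.41.
Then θ = mean/k = 40.5/6.41 = 6.32.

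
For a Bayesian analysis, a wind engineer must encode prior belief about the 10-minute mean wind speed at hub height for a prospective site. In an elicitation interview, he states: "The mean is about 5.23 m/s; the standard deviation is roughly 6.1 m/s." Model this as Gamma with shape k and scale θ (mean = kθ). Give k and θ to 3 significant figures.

For Gamma(k, scale θ): mean = kθ, variance = kθ², so CV = 1/√k.
CV = SD/mean = 6.1/5.23 = 1.166, hence k = 1/CV² = 0.735.
Then θ = mean/k = 5.23/0.735 = 7.11.

k ≈ 0.735, θ ≈ 7.11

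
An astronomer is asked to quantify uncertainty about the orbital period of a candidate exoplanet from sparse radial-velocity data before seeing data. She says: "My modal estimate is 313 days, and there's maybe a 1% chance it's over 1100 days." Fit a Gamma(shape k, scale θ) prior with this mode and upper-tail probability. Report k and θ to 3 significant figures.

Gamma(k,θ) with k>1 has mode (k−1)θ, so θ = 313/(k−1).
Need P(X < 1100) = 0.99 with θ tied to k this way. Start at k = 2, θ = 313: P(X<1100) ≈ 0.866.
Too low — raise k to concentrate. Iterating converges to k ≈ 3.74.
Then θ = 313/(3.74−1) ≈ 114.

k ≈ 3.74, θ ≈ 114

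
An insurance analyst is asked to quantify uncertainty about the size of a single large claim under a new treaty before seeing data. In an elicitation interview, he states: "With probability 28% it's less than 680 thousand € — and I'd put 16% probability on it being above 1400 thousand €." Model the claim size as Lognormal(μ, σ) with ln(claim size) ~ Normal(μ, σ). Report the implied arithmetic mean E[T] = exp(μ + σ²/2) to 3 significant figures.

E[T] ≈ 986 thousand €

If T ~ Lognormal(μ,σ) then ln T ~ Normal(μ,σ), so the p-quantile of ln T is μ + z_p·σ.
ln(680) = 6.522 and ln(1400) = 7.244; z_{0.28} = -0.5828, z_{0.84} = 0.9945.
σ = (7.244 − 6.522)/(0.9945 − (-0.5828)) = 0.458.
μ = 6.522 − (-0.5828)·0.458 = 6.789.
E[T] = exp(μ + σ²/2) = exp(6.789 + 0.1048) = 986 thousand €.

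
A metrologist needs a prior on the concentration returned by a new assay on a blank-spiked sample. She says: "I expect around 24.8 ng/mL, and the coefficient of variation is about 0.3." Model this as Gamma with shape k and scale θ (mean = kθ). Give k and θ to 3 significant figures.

k ≈ 11.1, θ ≈ 2.23

For Gamma(k, scale θ): mean = kθ, variance = kθ², so CV = 1/√k.
CV = 0.3, hence k = 1/CV² = 11.1.
Then θ = mean/k = 24.8/11.1 = 2.23.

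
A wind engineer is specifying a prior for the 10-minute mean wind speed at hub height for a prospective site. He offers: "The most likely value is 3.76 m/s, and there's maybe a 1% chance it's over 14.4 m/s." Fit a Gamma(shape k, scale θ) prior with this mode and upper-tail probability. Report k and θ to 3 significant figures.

k ≈ 3.35, θ ≈ 1.6

Gamma(k,θ) with k>1 has mode (k−1)θ, so θ = 3.76/(k−1).
Need P(X < 14.4) = 0.99 with θ tied to k this way. Start at k = 2, θ = 3.76: P(X<14.4) ≈ 0.895.
Too low — raise k to concentrate. Iterating converges to k ≈ 3.35.
Then θ = 3.76/(3.35−1) ≈ 1.6.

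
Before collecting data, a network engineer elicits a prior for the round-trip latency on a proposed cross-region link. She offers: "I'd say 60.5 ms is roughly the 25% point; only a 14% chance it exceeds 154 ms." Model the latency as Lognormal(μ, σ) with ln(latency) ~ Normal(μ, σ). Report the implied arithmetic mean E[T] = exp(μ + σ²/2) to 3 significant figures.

If T ~ Lognormal(μ,σ) then ln T ~ Normal(μ,σ), so the p-quantile of ln T is μ + z_p·σ.
ln(60.5) = 4.103 and ln(154) = 5.037; z_{0.25} = -0.6745, z_{0.86} = 1.08.
σ = (5.037 − 4.103)/(1.08 − (-0.6745)) = 0.532.
μ = 4.103 − (-0.6745)·0.532 = 4.462.
E[T] = exp(μ + σ²/2) = exp(4.462 + 0.1417) = 99.8 ms.

E[T] ≈ 99.8 ms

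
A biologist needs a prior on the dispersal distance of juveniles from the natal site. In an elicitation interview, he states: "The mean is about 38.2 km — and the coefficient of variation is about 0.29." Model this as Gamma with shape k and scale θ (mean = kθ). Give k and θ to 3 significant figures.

k ≈ 11.9, θ ≈ 3.21

For Gamma(k, scale θ): mean = kθ, variance = kθ², so CV = 1/√k.
CV = 0.29, hence k = 1/CV² = 11.9.
Then θ = mean/k = 38.2/11.9 = 3.21.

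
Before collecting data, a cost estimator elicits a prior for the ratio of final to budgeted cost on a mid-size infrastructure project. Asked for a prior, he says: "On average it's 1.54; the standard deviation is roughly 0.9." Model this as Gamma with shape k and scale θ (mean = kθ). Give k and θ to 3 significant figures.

k ≈ 2.93, θ ≈ 0.526

For Gamma(k, scale θ): mean = kθ, variance = kθ², so CV = 1/√k.
CV = SD/mean = 0.9/1.54 = 0.5844, hence k = 1/CV² = 2.93.
Then θ = mean/k = 1.54/2.93 = 0.526.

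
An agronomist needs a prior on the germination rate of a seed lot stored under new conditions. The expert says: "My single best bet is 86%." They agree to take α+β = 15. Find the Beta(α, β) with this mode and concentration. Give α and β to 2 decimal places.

For α,β > 1 the Beta mode is (α−1)/(α+β−2). With α+β = 15, the mode is (α−1)/13.
Set (α−1)/13 = 0.86 → α = 1 + 0.86·13 = 12.18.
β = 15 − α = 2.82.

α = 12.18, β = 2.82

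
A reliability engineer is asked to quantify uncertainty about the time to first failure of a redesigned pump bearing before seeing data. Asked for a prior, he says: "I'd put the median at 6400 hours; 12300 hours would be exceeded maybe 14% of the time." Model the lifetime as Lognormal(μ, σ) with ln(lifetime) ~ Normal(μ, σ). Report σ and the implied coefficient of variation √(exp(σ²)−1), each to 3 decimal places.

If T ~ Lognormal(μ,σ) then ln T ~ Normal(μ,σ), so the p-quantile of ln T is μ + z_p·σ.
ln(6400) = 8.764 and ln(12300) = 9.417; z_{0.5} = 0, z_{0.86} = 1.08.
σ = (9.417 − 8.764)/(1.08 − (0)) = 0.605.
μ = 8.764 − (0)·0.605 = 8.764.
CV = √(exp(σ²)−1) = √(exp(0.3657)−1) = 0.664.

σ ≈ 0.605, CV ≈ 0.664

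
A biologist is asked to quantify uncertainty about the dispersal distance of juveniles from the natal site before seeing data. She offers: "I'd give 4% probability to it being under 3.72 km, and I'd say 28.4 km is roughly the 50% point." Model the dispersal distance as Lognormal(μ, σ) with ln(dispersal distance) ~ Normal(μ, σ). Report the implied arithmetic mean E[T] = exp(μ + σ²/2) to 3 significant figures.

E[T] ≈ 55.7 km

If T ~ Lognormal(μ,σ) then ln T ~ Normal(μ,σ), so the p-quantile of ln T is μ + z_p·σ.
ln(3.72) = 1.314 and ln(28.4) = 3.346; z_{0.04} = -1.751, z_{0.5} = 0.
σ = (3.346 − 1.314)/(0 − (-1.751)) = 1.161.
μ = 1.314 − (-1.751)·1.161 = 3.346.
E[T] = exp(μ + σ²/2) = exp(3.346 + 0.6740) = 55.7 km.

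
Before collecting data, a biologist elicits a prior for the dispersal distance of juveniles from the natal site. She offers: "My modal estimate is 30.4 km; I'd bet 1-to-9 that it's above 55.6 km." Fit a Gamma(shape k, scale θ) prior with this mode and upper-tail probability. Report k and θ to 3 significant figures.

k ≈ 6.23, θ ≈ 5.81

Gamma(k,θ) with k>1 has mode (k−1)θ, so θ = 30.4/(k−1).
Need P(X < 55.6) = 0.9 with θ tied to k this way. Start at k = 2, θ = 30.4: P(X<55.6) ≈ 0.546.
Too low — raise k to concentrate. Iterating converges to k ≈ 6.23.
Then θ = 30.4/(6.23−1) ≈ 5.81.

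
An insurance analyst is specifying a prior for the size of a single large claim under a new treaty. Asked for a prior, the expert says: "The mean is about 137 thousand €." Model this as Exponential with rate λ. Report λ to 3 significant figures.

λ ≈ 0.0073

Exponential mean = 1/λ, so λ = 1/137.0 = 0.0073.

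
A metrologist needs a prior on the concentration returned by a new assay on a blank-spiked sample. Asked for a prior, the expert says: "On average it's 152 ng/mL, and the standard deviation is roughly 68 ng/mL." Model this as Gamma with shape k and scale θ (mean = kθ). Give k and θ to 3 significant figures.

For Gamma(k, scale θ): mean = kθ, variance = kθ², so CV = 1/√k.
CV = SD/mean = 68/152 = 0.4474, hence k = 1/CV² = 5.
Then θ = mean/k = 152/5 = 30.4.

k ≈ 5, θ ≈ 30.4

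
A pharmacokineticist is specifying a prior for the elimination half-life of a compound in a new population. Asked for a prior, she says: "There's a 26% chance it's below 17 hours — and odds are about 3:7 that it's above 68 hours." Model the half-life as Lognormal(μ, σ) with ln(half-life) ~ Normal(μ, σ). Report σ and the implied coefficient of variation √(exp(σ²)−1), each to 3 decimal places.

σ ≈ 1.187, CV ≈ 1.759

If T ~ Lognormal(μ,σ) then ln T ~ Normal(μ,σ), so the p-quantile of ln T is μ + z_p·σ.
ln(17) = 2.833 and ln(68) = 4.22; z_{0.26} = -0.6433, z_{0.7} = 0.5244.
σ = (4.22 − 2.833)/(0.5244 − (-0.6433)) = 1.187.
μ = 2.833 − (-0.6433)·1.187 = 3.597.
CV = √(exp(σ²)−1) = √(exp(1.4093)−1) = 1.759.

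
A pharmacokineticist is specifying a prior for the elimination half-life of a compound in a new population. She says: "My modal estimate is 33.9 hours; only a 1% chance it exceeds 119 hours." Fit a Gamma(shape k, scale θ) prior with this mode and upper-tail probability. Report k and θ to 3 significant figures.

Gamma(k,θ) with k>1 has mode (k−1)θ, so θ = 33.9/(k−1).
Need P(X < 119) = 0.99 with θ tied to k this way. Start at k = 2, θ = 33.9: P(X<119) ≈ 0.865.
Too low — raise k to concentrate. Iterating converges to k ≈ 3.75.
Then θ = 33.9/(3.75−1) ≈ 12.3.

k ≈ 3.75, θ ≈ 12.3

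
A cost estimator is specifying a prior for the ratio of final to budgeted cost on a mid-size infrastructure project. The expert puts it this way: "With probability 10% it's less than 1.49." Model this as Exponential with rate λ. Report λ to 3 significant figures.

P(T < 1.49) = 1 − e^(−λ·1.49) = 0.1, so λ = −ln(1−0.1)/1.49 = −ln(0.9)/1.49 = 0.0707.

λ ≈ 0.0707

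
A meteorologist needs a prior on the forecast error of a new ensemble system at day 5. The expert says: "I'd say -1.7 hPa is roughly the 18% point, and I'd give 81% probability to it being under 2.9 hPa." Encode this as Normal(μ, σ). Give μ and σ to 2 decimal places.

μ = 0.65, σ = 2.57

The p-quantile of Normal(μ,σ) is μ + z_p·σ, with z_{0.18} = -0.9154 and z_{0.81} = 0.8779.
Eliminate σ: μ = (z₂·x₁ − z₁·x₂)/(z₂ − z₁) = (0.8779·-1.7 − (-0.9154)·2.9)/1.793 = 0.65.
Then σ = (x₂ − x₁)/(z₂ − z₁) = (2.9 − -1.7)/1.793 = 2.57.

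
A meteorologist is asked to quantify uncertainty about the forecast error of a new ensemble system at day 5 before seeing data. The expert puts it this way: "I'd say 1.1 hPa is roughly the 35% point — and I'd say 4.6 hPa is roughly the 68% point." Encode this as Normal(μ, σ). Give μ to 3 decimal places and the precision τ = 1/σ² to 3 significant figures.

The p-quantile of Normal(μ,σ) is μ + z_p·σ, with z_{0.35} = -0.3853 and z_{0.68} = 0.4677.
Eliminate σ: μ = (z₂·x₁ − z₁·x₂)/(z₂ − z₁) = (0.4677·1.1 − (-0.3853)·4.6)/0.853 = 2.681.
Then σ = (x₂ − x₁)/(z₂ − z₁) = (4.6 − 1.1)/0.853 = 4.103.
Precision τ = 1/σ² = 1/4.103² = 0.0594.

μ = 2.681, τ = 0.0594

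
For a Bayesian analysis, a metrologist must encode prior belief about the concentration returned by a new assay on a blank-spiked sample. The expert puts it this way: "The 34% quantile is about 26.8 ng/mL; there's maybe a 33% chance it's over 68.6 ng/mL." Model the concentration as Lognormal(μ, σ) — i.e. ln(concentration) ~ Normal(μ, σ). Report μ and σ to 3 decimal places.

If T ~ Lognormal(μ,σ) then ln T ~ Normal(μ,σ), so the p-quantile of ln T is μ + z_p·σ.
ln(26.8) = 3.288 and ln(68.6) = 4.228; z_{0.34} = -0.4125, z_{0.67} = 0.4399.
σ = (4.228 − 3.288)/(0.4399 − (-0.4125)) = 1.103.
μ = 3.288 − (-0.4125)·1.103 = 3.743.

μ ≈ 3.743, σ ≈ 1.103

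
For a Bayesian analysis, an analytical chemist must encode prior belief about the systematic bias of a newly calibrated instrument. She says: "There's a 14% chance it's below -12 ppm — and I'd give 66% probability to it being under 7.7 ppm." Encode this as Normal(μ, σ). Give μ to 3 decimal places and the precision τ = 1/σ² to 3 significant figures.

The p-quantile of Normal(μ,σ) is μ + z_p·σ, with z_{0.14} = -1.08 and z_{0.66} = 0.4125.
Eliminate σ: μ = (z₂·x₁ − z₁·x₂)/(z₂ − z₁) = (0.4125·-12 − (-1.08)·7.7)/1.493 = 2.257.
Then σ = (x₂ − x₁)/(z₂ − z₁) = (7.7 − -12)/1.493 = 13.197.
Precision τ = 1/σ² = 1/13.2² = 0.00574.

μ = 2.257, τ = 0.00574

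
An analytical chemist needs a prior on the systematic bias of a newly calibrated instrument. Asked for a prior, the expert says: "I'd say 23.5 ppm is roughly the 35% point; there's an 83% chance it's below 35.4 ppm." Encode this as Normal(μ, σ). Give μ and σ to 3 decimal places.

μ = 26.923, σ = 8.884

For Normal(μ,σ), the p-quantile is μ + z_p·σ. Here z_{0.35} = -0.3853, z_{0.83} = 0.9542.
So 23.5 = μ − 0.3853σ and 35.4 = μ + 0.9542σ.
Subtracting: σ = (35.4 − 23.5)/(0.9542 − (-0.3853)) = 8.884.
Then μ = 23.5 − (-0.3853)·8.884 = 26.923.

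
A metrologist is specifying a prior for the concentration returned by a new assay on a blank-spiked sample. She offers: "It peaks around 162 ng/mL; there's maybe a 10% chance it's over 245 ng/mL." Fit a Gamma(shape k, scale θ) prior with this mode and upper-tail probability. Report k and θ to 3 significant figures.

k ≈ 11.9, θ ≈ 14.9

Gamma(k,θ) with k>1 has mode (k−1)θ, so θ = 162/(k−1).
Need P(X < 245) = 0.9 with θ tied to k this way. Start at k = 2, θ = 162: P(X<245) ≈ 0.446.
Too low — raise k to concentrate. Iterating converges to k ≈ 11.9.
Then θ = 162/(11.9−1) ≈ 14.9.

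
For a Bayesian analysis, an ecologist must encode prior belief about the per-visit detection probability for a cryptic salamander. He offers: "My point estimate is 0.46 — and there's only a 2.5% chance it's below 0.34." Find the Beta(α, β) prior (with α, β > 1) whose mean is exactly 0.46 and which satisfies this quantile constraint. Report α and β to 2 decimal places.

With mean 0.46 fixed, write α = 0.46s, β = 0.54s where s = α+β.
Need P(θ < 0.34) = 0.025 under Beta(0.46s, 0.54s). Normal approximation: (q−m)/√(m(1−m)/s) ≈ z_{0.025} = -1.96, so s ≈ 0.46·0.54·(-1.96)²/(0.34−0.46)² = 66.3.
At s = 66.3: P(θ<0.34) ≈ 0.023. Adjusting to match 0.025 gives s ≈ 63.52.
So α = 0.46·63.52 ≈ 29.22, β = 0.54·63.52 ≈ 34.30.

α ≈ 29.22, β ≈ 34.30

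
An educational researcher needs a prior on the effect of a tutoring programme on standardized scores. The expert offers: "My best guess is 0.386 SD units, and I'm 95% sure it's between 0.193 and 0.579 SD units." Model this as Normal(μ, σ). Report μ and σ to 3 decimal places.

μ = 0.386, σ = 0.098

A symmetric 95% interval runs μ ± z·σ with z = 1.96.
Half-width = 0.193, so σ = 0.193/1.96 = 0.098.
μ is the stated best guess, 0.386.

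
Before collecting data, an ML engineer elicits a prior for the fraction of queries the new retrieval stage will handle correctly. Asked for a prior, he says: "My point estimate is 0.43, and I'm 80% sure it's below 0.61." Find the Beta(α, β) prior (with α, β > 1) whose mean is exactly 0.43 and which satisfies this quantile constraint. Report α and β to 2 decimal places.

With mean 0.43 fixed, write α = 0.43s, β = 0.57s where s = α+β.
Need P(θ < 0.61) = 0.8 under Beta(0.43s, 0.57s). Normal approximation: (q−m)/√(m(1−m)/s) ≈ z_{0.8} = 0.842, so s ≈ 0.43·0.57·(0.842)²/(0.61−0.43)² = 5.4.
At s = 5.4: P(θ<0.61) ≈ 0.801. Adjusting to match 0.8 gives s ≈ 5.33.
So α = 0.43·5.33 ≈ 2.29, β = 0.57·5.33 ≈ 3.04.

α ≈ 2.29, β ≈ 3.04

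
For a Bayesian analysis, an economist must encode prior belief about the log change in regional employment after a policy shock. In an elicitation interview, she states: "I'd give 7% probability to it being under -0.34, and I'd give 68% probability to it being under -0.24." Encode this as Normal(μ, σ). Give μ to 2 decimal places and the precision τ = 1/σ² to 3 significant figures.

For Normal(μ,σ), the p-quantile is μ + z_p·σ. Here z_{0.07} = -1.476, z_{0.68} = 0.4677.
So -0.34 = μ − 1.476σ and -0.24 = μ + 0.4677σ.
Subtracting: σ = (-0.24 − -0.34)/(0.4677 − (-1.476)) = 0.05.
Then μ = -0.34 − (-1.476)·0.05 = -0.26.
Precision τ = 1/σ² = 1/0.05145² = 378.

μ = -0.26, τ = 378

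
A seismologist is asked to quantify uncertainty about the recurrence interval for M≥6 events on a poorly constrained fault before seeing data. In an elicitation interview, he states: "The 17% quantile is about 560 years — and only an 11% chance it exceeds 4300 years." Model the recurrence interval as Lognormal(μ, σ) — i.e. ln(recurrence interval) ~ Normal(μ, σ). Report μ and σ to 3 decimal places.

μ ≈ 7.220, σ ≈ 0.935

If T ~ Lognormal(μ,σ) then ln T ~ Normal(μ,σ), so the p-quantile of ln T is μ + z_p·σ.
ln(560) = 6.328 and ln(4300) = 8.366; z_{0.17} = -0.9542, z_{0.89} = 1.227.
σ = (8.366 − 6.328)/(1.227 − (-0.9542)) = 0.935.
μ = 6.328 − (-0.9542)·0.935 = 7.220.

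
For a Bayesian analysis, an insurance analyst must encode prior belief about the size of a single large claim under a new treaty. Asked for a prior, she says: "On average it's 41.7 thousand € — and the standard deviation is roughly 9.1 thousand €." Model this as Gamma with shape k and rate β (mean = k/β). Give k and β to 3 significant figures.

k ≈ 21, β ≈ 0.504

For Gamma(k, rate β): mean = k/β, variance = k/β², so CV = 1/√k.
CV = SD/mean = 9.1/41.7 = 0.2182, hence k = 1/CV² = 21.
Then β = k/mean = 21/41.7 = 0.504.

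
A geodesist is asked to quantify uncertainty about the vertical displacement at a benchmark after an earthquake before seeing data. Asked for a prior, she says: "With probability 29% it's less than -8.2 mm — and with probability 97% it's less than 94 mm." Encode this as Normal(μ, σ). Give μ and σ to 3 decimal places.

μ = 15.034, σ = 41.985

For Normal(μ,σ), the p-quantile is μ + z_p·σ. Here z_{0.29} = -0.5534, z_{0.97} = 1.881.
So -8.2 = μ − 0.5534σ and 94 = μ + 1.881σ.
Subtracting: σ = (94 − -8.2)/(1.881 − (-0.5534)) = 41.985.
Then μ = -8.2 − (-0.5534)·41.985 = 15.034.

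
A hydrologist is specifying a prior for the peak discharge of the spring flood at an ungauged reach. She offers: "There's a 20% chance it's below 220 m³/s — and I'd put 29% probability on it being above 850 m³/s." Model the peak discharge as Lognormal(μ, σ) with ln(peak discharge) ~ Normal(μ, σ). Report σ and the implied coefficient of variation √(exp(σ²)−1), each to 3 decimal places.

σ ≈ 0.969, CV ≈ 1.248

If T ~ Lognormal(μ,σ) then ln T ~ Normal(μ,σ), so the p-quantile of ln T is μ + z_p·σ.
ln(220) = 5.394 and ln(850) = 6.745; z_{0.2} = -0.8416, z_{0.71} = 0.5534.
σ = (6.745 − 5.394)/(0.5534 − (-0.8416)) = 0.969.
μ = 5.394 − (-0.8416)·0.969 = 6.209.
CV = √(exp(σ²)−1) = √(exp(0.9387)−1) = 1.248.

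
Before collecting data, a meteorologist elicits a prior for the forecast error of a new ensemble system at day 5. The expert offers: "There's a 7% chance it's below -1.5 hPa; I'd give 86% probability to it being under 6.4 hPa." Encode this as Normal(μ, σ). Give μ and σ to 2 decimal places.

μ = 3.06, σ = 3.09

The p-quantile of Normal(μ,σ) is μ + z_p·σ, with z_{0.07} = -1.476 and z_{0.86} = 1.08.
Eliminate σ: μ = (z₂·x₁ − z₁·x₂)/(z₂ − z₁) = (1.08·-1.5 − (-1.476)·6.4)/2.556 = 3.06.
Then σ = (x₂ − x₁)/(z₂ − z₁) = (6.4 − -1.5)/2.556 = 3.09.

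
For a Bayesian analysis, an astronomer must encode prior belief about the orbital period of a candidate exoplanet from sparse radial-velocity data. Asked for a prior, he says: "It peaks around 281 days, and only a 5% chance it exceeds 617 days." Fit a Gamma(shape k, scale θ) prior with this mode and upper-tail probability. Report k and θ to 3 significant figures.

k ≈ 5.45, θ ≈ 63.2

Gamma(k,θ) with k>1 has mode (k−1)θ, so θ = 281/(k−1).
Need P(X < 617) = 0.95 with θ tied to k this way. Start at k = 2, θ = 281: P(X<617) ≈ 0.644.
Too low — raise k to concentrate. Iterating converges to k ≈ 5.45.
Then θ = 281/(5.45−1) ≈ 63.2.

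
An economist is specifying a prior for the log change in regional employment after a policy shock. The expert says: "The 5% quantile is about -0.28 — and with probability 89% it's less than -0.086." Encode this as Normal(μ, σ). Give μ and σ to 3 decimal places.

μ = -0.169, σ = 0.068

For Normal(μ,σ), the p-quantile is μ + z_p·σ. Here z_{0.05} = -1.645, z_{0.89} = 1.227.
So -0.28 = μ − 1.645σ and -0.086 = μ + 1.227σ.
Subtracting: σ = (-0.086 − -0.28)/(1.227 − (-1.645)) = 0.068.
Then μ = -0.28 − (-1.645)·0.068 = -0.169.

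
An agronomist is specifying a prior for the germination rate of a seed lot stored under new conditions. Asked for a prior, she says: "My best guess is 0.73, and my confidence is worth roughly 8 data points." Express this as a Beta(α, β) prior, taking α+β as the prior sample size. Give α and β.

α = 5.84, β = 2.16

Under the effective-sample-size interpretation, Beta(α, β) has prior mean α/(α+β) and prior sample size α+β.
So α+β = 8 and α/(α+β) = 0.73, giving α = 0.73·8 = 5.84 and β = 8 − 5.84 = 2.16.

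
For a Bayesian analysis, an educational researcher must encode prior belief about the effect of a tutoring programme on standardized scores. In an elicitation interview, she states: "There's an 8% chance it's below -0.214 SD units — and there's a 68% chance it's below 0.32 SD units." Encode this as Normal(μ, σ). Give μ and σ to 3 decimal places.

μ = 0.187, σ = 0.285

The p-quantile of Normal(μ,σ) is μ + z_p·σ, with z_{0.08} = -1.405 and z_{0.68} = 0.4677.
Eliminate σ: μ = (z₂·x₁ − z₁·x₂)/(z₂ − z₁) = (0.4677·-0.214 − (-1.405)·0.32)/1.873 = 0.187.
Then σ = (x₂ − x₁)/(z₂ − z₁) = (0.32 − -0.214)/1.873 = 0.285.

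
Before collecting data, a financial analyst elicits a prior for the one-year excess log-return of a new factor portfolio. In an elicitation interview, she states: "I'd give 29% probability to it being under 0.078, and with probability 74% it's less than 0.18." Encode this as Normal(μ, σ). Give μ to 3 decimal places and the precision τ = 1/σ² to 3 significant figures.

μ = 0.125, τ = 138

The p-quantile of Normal(μ,σ) is μ + z_p·σ, with z_{0.29} = -0.5534 and z_{0.74} = 0.6433.
Eliminate σ: μ = (z₂·x₁ − z₁·x₂)/(z₂ − z₁) = (0.6433·0.078 − (-0.5534)·0.18)/1.197 = 0.125.
Then σ = (x₂ − x₁)/(z₂ − z₁) = (0.18 − 0.078)/1.197 = 0.085.
Precision τ = 1/σ² = 1/0.08523² = 138.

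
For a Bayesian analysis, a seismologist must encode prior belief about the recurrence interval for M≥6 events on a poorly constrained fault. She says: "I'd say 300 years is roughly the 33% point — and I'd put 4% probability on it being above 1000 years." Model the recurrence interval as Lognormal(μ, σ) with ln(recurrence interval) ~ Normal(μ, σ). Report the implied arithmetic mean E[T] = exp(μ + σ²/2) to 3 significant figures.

E[T] ≈ 444 years

If T ~ Lognormal(μ,σ) then ln T ~ Normal(μ,σ), so the p-quantile of ln T is μ + z_p·σ.
ln(300) = 5.704 and ln(1000) = 6.908; z_{0.33} = -0.4399, z_{0.96} = 1.751.
σ = (6.908 − 5.704)/(1.751 − (-0.4399)) = 0.550.
μ = 5.704 − (-0.4399)·0.550 = 5.946.
E[T] = exp(μ + σ²/2) = exp(5.946 + 0.1510) = 444 years.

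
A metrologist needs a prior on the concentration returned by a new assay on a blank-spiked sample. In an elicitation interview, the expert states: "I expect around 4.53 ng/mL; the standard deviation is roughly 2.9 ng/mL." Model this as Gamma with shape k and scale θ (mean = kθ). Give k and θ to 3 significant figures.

k ≈ 2.44, θ ≈ 1.86

For Gamma(k, scale θ): mean = kθ, variance = kθ², so CV = 1/√k.
CV = SD/mean = 2.9/4.53 = 0.6402, hence k = 1/CV² = 2.44.
Then θ = mean/k = 4.53/2.44 = 1.86.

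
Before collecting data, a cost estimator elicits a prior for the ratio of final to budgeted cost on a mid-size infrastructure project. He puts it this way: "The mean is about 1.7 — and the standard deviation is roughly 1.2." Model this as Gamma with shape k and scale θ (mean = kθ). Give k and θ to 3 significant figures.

k ≈ 2.01, θ ≈ 0.847

For Gamma(k, scale θ): mean = kθ, variance = kθ², so CV = 1/√k.
CV = SD/mean = 1.2/1.7 = 0.7059, hence k = 1/CV² = 2.01.
Then θ = mean/k = 1.7/2.01 = 0.847.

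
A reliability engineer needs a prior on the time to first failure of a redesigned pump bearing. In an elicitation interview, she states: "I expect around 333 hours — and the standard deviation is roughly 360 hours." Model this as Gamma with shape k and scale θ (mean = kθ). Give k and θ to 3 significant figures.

k ≈ 0.856, θ ≈ 389

For Gamma(k, scale θ): mean = kθ, variance = kθ², so CV = 1/√k.
CV = SD/mean = 360/333 = 1.081, hence k = 1/CV² = 0.856.
Then θ = mean/k = 333/0.856 = 389.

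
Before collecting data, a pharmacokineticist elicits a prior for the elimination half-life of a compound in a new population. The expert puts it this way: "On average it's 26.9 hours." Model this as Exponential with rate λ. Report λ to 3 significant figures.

λ ≈ 0.0372

Exponential mean = 1/λ, so λ = 1/26.9 = 0.0372.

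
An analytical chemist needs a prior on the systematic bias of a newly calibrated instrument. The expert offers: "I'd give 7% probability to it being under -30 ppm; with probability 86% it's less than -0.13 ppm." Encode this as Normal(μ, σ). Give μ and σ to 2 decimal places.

μ = -12.75, σ = 11.69

The p-quantile of Normal(μ,σ) is μ + z_p·σ, with z_{0.07} = -1.476 and z_{0.86} = 1.08.
Eliminate σ: μ = (z₂·x₁ − z₁·x₂)/(z₂ − z₁) = (1.08·-30 − (-1.476)·-0.13)/2.556 = -12.75.
Then σ = (x₂ − x₁)/(z₂ − z₁) = (-0.13 − -30)/2.556 = 11.69.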